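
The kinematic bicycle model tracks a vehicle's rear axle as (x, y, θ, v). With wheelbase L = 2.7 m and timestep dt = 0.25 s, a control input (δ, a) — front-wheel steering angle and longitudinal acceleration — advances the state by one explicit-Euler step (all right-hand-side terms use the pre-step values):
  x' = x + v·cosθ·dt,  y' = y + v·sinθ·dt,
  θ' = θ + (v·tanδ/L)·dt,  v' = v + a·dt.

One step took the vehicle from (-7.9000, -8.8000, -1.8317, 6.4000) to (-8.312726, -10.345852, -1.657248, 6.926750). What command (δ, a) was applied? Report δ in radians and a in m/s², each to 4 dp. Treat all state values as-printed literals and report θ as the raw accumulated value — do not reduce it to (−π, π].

a = (v'−v)/dt = (0.526750)/0.25 = 2.1070
Δθ = θ'−θ = 0.174452;  (v·dt/L) = 6.4000·0.25/2.7 = 0.592593
tan δ = Δθ·L/(v·dt) = 0.294388  →  δ = 0.2863

δ = 0.2863, a = 2.1070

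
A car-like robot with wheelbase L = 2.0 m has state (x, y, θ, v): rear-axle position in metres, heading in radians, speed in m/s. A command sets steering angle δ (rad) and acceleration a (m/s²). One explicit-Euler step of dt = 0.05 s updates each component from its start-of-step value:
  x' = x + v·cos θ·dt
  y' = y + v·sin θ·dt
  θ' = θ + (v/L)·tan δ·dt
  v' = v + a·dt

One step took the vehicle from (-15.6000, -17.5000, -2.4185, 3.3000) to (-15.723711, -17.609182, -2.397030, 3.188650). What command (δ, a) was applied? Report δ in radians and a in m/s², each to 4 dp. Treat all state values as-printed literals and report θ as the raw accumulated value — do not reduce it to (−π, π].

a = (v'−v)/dt = (-0.111350)/0.05 = -2.2270
Δθ = θ'−θ = 0.021470;  (v·dt/L) = 3.3000·0.05/2.0 = 0.082500
tan δ = Δθ·L/(v·dt) = 0.260242  →  δ = 0.2546

δ = 0.2546, a = -2.2270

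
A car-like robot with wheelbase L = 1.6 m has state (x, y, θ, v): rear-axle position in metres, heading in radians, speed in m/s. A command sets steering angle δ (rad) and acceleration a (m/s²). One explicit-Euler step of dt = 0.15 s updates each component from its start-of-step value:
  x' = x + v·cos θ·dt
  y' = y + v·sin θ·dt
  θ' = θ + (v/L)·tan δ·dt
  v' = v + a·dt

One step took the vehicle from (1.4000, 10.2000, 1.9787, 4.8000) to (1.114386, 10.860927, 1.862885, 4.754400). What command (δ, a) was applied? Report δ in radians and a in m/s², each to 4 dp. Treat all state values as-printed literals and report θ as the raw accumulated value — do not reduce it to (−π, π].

a = (v'−v)/dt = (-0.045600)/0.15 = -0.3040
Δθ = θ'−θ = -0.115815;  (v·dt/L) = 4.8000·0.15/1.6 = 0.450000
tan δ = Δθ·L/(v·dt) = -0.257367  →  δ = -0.2519

δ = -0.2519, a = -0.3040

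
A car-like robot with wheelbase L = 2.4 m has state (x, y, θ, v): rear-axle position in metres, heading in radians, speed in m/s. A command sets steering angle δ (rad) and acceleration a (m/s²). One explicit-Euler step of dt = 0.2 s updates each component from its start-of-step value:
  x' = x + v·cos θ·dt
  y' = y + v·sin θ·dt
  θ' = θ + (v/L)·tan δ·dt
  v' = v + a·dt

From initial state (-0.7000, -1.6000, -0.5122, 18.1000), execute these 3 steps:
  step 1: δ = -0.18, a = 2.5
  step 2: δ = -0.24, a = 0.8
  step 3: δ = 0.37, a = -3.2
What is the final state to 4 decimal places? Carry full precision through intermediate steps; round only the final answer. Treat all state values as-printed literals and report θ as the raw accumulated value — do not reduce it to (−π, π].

(6.5602, -9.4567, -0.5596, 18.1200)

after step 1 (δ=-0.18, a=2.5): (2.455440, -3.374148, -0.786671, 18.600000)
after step 2 (δ=-0.24, a=0.8): (5.082527, -6.007930, -1.165982, 18.760000)
after step 3 (δ=0.37, a=-3.2): (6.560247, -9.456676, -0.559622, 18.120000)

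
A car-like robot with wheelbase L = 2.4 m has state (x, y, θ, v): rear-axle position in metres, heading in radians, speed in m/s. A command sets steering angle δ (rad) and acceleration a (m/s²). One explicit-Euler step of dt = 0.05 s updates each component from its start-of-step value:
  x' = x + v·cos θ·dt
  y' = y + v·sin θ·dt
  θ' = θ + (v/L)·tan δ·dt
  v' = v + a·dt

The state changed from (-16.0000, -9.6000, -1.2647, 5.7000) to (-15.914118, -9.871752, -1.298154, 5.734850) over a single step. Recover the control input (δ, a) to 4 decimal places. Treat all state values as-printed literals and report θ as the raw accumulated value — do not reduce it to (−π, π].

δ = -0.2746, a = 0.6970

a = (v'−v)/dt = (0.034850)/0.05 = 0.6970
Δθ = θ'−θ = -0.033454;  (v·dt/L) = 5.7000·0.05/2.4 = 0.118750
tan δ = Δθ·L/(v·dt) = -0.281718  →  δ = -0.2746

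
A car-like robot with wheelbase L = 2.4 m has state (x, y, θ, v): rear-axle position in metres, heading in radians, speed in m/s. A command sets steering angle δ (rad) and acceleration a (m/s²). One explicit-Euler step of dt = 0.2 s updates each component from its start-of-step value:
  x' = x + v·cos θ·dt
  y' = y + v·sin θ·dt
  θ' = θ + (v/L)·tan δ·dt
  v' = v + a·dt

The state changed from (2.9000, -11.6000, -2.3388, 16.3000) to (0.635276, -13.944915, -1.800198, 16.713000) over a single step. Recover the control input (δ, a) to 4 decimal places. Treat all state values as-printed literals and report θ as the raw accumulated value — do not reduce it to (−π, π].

δ = 0.3775, a = 2.0650

a = (v'−v)/dt = (0.413000)/0.2 = 2.0650
Δθ = θ'−θ = 0.538602;  (v·dt/L) = 16.3000·0.2/2.4 = 1.358333
tan δ = Δθ·L/(v·dt) = 0.396517  →  δ = 0.3775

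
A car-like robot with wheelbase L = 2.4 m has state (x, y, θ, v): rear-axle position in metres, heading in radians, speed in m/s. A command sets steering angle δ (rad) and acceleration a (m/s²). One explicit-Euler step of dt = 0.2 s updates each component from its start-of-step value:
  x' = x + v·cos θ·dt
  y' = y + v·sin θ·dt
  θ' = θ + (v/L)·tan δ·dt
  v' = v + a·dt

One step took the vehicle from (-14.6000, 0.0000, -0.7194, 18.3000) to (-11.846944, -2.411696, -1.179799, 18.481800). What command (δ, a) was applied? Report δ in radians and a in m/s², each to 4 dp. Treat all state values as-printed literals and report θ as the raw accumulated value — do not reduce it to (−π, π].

δ = -0.2932, a = 0.9090

a = (v'−v)/dt = (0.181800)/0.2 = 0.9090
Δθ = θ'−θ = -0.460399;  (v·dt/L) = 18.3000·0.2/2.4 = 1.525000
tan δ = Δθ·L/(v·dt) = -0.301901  →  δ = -0.2932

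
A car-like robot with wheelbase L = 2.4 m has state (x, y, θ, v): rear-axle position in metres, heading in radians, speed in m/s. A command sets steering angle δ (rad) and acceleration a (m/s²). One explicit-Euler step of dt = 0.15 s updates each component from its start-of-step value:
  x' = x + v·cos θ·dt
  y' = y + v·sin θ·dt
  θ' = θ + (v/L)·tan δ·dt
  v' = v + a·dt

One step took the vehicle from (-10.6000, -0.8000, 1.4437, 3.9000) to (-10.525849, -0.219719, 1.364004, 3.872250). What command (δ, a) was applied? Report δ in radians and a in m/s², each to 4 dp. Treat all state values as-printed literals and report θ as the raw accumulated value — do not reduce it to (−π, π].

δ = -0.3160, a = -0.1850

a = (v'−v)/dt = (-0.027750)/0.15 = -0.1850
Δθ = θ'−θ = -0.079696;  (v·dt/L) = 3.9000·0.15/2.4 = 0.243750
tan δ = Δθ·L/(v·dt) = -0.326958  →  δ = -0.3160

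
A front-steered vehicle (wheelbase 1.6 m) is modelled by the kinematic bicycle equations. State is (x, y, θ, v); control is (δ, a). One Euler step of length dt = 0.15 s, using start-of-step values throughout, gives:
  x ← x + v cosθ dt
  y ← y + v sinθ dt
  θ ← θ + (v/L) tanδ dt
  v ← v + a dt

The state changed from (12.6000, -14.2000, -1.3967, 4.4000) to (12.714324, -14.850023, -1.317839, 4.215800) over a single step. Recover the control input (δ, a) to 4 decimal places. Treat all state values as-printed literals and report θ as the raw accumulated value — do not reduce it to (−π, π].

δ = 0.1889, a = -1.2280

a = (v'−v)/dt = (-0.184200)/0.15 = -1.2280
Δθ = θ'−θ = 0.078861;  (v·dt/L) = 4.4000·0.15/1.6 = 0.412500
tan δ = Δθ·L/(v·dt) = 0.191178  →  δ = 0.1889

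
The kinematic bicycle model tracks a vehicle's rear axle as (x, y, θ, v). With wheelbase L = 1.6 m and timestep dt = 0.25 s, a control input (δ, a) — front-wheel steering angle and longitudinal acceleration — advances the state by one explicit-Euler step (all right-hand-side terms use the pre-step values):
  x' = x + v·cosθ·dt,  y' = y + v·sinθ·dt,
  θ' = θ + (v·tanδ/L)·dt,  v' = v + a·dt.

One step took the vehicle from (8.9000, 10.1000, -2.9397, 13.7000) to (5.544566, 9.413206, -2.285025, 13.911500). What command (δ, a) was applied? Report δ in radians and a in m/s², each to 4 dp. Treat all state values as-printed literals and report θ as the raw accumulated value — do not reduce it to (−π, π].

δ = 0.2968, a = 0.8460

a = (v'−v)/dt = (0.211500)/0.25 = 0.8460
Δθ = θ'−θ = 0.654675;  (v·dt/L) = 13.7000·0.25/1.6 = 2.140625
tan δ = Δθ·L/(v·dt) = 0.305834  →  δ = 0.2968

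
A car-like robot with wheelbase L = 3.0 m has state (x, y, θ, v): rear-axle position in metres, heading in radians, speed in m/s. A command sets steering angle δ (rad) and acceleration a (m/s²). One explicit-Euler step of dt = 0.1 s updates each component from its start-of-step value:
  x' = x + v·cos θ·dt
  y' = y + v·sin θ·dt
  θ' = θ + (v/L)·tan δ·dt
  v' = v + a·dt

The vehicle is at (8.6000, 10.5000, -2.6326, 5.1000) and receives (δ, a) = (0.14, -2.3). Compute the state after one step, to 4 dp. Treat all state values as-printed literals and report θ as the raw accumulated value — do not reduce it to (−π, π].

(8.1546, 10.2515, -2.6086, 4.8700)

x' = 8.6000 + 5.1000·cos(-2.6326)·0.1 = 8.1546
y' = 10.5000 + 5.1000·sin(-2.6326)·0.1 = 10.2515
θ' = -2.6326 + (5.1000/3.0)·tan(0.14)·0.1 = -2.6086
v' = 5.1000 − 2.3000·0.1 = 4.8700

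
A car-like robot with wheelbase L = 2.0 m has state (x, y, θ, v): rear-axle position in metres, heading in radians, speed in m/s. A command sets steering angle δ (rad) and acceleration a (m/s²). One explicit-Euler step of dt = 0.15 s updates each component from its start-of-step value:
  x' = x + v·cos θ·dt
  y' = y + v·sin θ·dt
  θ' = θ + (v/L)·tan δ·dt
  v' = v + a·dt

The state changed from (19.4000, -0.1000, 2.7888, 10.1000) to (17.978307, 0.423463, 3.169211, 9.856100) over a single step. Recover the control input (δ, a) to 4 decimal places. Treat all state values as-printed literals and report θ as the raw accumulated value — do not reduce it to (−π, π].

a = (v'−v)/dt = (-0.243900)/0.15 = -1.6260
Δθ = θ'−θ = 0.380411;  (v·dt/L) = 10.1000·0.15/2.0 = 0.757500
tan δ = Δθ·L/(v·dt) = 0.502193  →  δ = 0.4654

δ = 0.4654, a = -1.6260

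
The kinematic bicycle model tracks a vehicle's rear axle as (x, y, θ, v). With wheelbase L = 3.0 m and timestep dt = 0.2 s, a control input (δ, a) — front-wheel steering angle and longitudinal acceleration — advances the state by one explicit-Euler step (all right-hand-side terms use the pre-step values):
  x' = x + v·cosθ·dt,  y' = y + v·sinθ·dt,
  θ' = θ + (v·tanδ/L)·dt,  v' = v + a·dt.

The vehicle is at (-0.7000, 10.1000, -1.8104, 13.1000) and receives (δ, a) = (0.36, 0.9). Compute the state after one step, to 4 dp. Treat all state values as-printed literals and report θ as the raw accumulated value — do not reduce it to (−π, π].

(-1.3218, 7.5548, -1.4817, 13.2800)

x' = -0.7000 + 13.1000·cos(-1.8104)·0.2 = -1.3218
y' = 10.1000 + 13.1000·sin(-1.8104)·0.2 = 7.5548
θ' = -1.8104 + (13.1000/3.0)·tan(0.36)·0.2 = -1.4817
v' = 13.1000 + 0.9000·0.2 = 13.2800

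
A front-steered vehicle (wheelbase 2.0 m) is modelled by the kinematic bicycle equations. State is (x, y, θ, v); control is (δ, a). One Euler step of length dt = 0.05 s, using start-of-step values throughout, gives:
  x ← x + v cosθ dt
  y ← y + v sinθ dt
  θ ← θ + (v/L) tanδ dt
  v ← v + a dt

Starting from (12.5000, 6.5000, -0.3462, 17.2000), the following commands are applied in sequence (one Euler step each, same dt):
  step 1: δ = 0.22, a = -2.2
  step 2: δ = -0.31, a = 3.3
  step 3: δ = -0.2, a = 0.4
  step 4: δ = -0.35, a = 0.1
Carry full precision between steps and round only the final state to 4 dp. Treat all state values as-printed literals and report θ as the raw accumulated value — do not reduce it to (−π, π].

after step 1 (δ=0.22, a=-2.2): (13.308975, 6.208180, -0.250044, 17.090000)
after step 2 (δ=-0.31, a=3.3): (14.136902, 5.996737, -0.386904, 17.255000)
after step 3 (δ=-0.2, a=0.4): (14.935879, 5.671202, -0.474348, 17.275000)
after step 4 (δ=-0.35, a=0.1): (15.704263, 5.276677, -0.631994, 17.280000)

(15.7043, 5.2767, -0.6320, 17.2800)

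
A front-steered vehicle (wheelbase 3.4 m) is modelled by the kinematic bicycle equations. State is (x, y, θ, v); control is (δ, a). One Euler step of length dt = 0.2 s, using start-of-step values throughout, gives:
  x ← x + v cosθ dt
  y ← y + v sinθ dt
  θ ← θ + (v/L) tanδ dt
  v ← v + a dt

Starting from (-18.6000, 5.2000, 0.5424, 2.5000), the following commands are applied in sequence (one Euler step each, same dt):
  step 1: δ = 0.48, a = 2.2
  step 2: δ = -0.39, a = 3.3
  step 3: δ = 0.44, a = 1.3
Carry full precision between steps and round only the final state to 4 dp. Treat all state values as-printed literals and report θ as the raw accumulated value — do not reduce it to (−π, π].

(-17.0782, 6.1743, 0.6476, 3.8600)

after step 1 (δ=0.48, a=2.2): (-18.171764, 5.458097, 0.618960, 2.940000)
after step 2 (δ=-0.39, a=3.3): (-17.692848, 5.799247, 0.547872, 3.600000)
after step 3 (δ=0.44, a=1.3): (-17.078231, 6.174275, 0.647567, 3.860000)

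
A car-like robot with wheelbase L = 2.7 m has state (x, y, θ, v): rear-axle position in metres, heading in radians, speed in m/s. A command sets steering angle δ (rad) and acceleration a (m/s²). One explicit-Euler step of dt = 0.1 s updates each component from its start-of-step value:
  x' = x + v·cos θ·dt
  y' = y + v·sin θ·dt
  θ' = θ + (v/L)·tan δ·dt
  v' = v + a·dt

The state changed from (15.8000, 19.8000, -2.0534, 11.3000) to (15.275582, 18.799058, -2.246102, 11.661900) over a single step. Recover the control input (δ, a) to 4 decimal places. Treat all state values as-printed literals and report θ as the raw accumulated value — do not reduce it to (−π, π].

δ = -0.4315, a = 3.6190

a = (v'−v)/dt = (0.361900)/0.1 = 3.6190
Δθ = θ'−θ = -0.192702;  (v·dt/L) = 11.3000·0.1/2.7 = 0.418519
tan δ = Δθ·L/(v·dt) = -0.460438  →  δ = -0.4315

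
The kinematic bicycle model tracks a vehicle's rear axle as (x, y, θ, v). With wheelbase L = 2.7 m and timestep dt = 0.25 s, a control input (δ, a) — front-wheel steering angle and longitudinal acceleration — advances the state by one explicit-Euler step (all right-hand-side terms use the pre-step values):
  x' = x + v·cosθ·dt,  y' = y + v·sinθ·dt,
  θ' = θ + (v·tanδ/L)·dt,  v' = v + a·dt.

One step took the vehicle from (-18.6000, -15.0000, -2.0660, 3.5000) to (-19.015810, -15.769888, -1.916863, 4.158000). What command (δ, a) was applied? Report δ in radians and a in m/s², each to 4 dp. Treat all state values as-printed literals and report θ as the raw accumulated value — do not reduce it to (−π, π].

δ = 0.4313, a = 2.6320

a = (v'−v)/dt = (0.658000)/0.25 = 2.6320
Δθ = θ'−θ = 0.149137;  (v·dt/L) = 3.5000·0.25/2.7 = 0.324074
tan δ = Δθ·L/(v·dt) = 0.460194  →  δ = 0.4313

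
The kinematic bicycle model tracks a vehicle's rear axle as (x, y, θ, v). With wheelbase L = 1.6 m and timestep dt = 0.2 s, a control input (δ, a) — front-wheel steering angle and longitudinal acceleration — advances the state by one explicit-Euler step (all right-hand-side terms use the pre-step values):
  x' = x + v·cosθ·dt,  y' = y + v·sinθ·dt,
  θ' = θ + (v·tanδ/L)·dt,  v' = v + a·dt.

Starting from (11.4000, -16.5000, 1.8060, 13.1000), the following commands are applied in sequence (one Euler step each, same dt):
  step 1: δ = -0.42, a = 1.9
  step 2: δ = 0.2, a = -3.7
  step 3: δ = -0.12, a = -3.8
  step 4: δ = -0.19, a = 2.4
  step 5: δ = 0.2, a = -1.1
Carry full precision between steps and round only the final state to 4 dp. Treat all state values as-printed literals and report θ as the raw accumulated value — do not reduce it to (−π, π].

after step 1 (δ=-0.42, a=1.9): (10.789432, -13.952137, 1.074737, 13.480000)
after step 2 (δ=0.2, a=-3.7): (12.072629, -11.581098, 1.416304, 12.740000)
after step 3 (δ=-0.12, a=-3.8): (12.464712, -9.063446, 1.224281, 11.980000)
after step 4 (δ=-0.19, a=2.4): (13.278446, -6.809859, 0.936282, 12.460000)
after step 5 (δ=0.2, a=-1.1): (14.755670, -4.802902, 1.252003, 12.240000)

(14.7557, -4.8029, 1.2520, 12.2400)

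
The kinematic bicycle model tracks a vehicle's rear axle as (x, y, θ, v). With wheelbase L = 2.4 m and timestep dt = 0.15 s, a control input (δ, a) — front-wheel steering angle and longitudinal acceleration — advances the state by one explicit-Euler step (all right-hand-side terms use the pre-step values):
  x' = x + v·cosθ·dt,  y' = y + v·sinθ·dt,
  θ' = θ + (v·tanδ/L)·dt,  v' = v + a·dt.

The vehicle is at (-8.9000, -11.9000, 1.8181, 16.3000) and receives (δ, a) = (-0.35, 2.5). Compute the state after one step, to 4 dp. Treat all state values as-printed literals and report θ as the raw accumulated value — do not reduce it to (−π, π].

(-9.4985, -9.5294, 1.4462, 16.6750)

x' = -8.9000 + 16.3000·cos(1.8181)·0.15 = -9.4985
y' = -11.9000 + 16.3000·sin(1.8181)·0.15 = -9.5294
θ' = 1.8181 + (16.3000/2.4)·tan(-0.35)·0.15 = 1.4462
v' = 16.3000 + 2.5000·0.15 = 16.6750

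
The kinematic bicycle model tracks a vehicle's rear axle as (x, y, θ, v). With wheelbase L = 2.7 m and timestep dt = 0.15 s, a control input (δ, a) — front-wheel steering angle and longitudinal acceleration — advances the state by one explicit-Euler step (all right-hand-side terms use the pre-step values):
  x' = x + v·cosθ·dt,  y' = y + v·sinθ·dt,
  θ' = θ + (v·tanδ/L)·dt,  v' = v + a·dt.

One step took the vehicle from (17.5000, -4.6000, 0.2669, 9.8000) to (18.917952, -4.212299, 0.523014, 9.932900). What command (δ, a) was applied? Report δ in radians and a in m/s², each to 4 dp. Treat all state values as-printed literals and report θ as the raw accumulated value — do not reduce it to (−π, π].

a = (v'−v)/dt = (0.132900)/0.15 = 0.8860
Δθ = θ'−θ = 0.256114;  (v·dt/L) = 9.8000·0.15/2.7 = 0.544444
tan δ = Δθ·L/(v·dt) = 0.470413  →  δ = 0.4397

δ = 0.4397, a = 0.8860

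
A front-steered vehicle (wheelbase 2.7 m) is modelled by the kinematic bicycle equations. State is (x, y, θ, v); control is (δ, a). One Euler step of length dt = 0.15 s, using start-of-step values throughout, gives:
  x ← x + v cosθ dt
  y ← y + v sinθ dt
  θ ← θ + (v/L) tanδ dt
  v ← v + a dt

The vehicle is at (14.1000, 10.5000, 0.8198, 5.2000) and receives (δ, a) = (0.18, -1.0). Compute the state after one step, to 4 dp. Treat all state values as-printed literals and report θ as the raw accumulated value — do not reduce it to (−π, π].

x' = 14.1000 + 5.2000·cos(0.8198)·0.15 = 14.6322
y' = 10.5000 + 5.2000·sin(0.8198)·0.15 = 11.0702
θ' = 0.8198 + (5.2000/2.7)·tan(0.18)·0.15 = 0.8724
v' = 5.2000 − 1.0000·0.15 = 5.0500

(14.6322, 11.0702, 0.8724, 5.0500)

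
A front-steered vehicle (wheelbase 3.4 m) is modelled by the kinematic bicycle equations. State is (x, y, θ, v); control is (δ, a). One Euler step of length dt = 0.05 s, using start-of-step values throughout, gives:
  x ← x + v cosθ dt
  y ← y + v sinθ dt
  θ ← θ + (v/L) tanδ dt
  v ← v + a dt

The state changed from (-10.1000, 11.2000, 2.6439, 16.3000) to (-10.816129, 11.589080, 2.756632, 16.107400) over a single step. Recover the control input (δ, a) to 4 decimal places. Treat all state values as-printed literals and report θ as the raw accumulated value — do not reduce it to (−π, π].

a = (v'−v)/dt = (-0.192600)/0.05 = -3.8520
Δθ = θ'−θ = 0.112732;  (v·dt/L) = 16.3000·0.05/3.4 = 0.239706
tan δ = Δθ·L/(v·dt) = 0.470293  →  δ = 0.4396

δ = 0.4396, a = -3.8520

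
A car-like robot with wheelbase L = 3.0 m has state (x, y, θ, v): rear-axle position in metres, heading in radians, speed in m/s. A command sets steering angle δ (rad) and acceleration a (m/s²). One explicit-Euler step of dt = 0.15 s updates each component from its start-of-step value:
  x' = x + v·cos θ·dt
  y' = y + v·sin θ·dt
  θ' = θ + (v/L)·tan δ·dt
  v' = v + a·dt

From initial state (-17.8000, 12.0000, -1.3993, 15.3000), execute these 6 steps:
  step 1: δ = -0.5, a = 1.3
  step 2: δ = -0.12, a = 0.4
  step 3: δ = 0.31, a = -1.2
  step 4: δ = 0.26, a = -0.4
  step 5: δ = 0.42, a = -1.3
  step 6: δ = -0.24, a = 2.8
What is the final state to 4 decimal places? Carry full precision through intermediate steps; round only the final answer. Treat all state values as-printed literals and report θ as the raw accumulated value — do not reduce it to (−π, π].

after step 1 (δ=-0.5, a=1.3): (-17.408342, 9.738666, -1.817221, 15.495000)
after step 2 (δ=-0.12, a=0.4): (-17.975317, 7.484630, -1.910640, 15.555000)
after step 3 (δ=0.31, a=-1.2): (-18.753082, 5.284827, -1.661506, 15.375000)
after step 4 (δ=0.26, a=-0.4): (-18.961993, 2.988058, -1.457001, 15.315000)
after step 5 (δ=0.42, a=-1.3): (-18.701142, 0.705666, -1.115039, 15.120000)
after step 6 (δ=-0.24, a=2.8): (-17.702898, -1.330834, -1.300044, 15.540000)

(-17.7029, -1.3308, -1.3000, 15.5400)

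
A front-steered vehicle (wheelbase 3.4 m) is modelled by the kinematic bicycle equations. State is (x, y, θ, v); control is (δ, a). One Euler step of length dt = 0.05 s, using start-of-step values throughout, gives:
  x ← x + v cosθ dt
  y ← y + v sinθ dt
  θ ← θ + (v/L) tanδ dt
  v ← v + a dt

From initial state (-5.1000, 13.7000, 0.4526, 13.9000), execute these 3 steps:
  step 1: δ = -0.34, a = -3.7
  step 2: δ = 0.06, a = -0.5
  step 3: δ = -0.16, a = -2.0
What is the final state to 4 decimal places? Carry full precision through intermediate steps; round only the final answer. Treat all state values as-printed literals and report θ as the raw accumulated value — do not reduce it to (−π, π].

(-3.2057, 14.5202, 0.3599, 13.5900)

after step 1 (δ=-0.34, a=-3.7): (-4.474977, 14.003927, 0.380292, 13.715000)
after step 2 (δ=0.06, a=-0.5): (-3.838220, 14.258472, 0.392408, 13.690000)
after step 3 (δ=-0.16, a=-2.0): (-3.205748, 14.520235, 0.359919, 13.590000)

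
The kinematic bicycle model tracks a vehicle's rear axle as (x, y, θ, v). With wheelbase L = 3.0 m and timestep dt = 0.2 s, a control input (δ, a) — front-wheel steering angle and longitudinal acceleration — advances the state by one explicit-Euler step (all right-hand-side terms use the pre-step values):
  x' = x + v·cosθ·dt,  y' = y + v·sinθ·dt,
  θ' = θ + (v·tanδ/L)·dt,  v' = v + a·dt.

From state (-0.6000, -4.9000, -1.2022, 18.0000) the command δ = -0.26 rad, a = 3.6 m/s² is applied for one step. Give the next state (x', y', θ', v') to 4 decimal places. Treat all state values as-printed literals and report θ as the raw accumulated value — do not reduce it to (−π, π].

x' = -0.6000 + 18.0000·cos(-1.2022)·0.2 = 0.6971
y' = -4.9000 + 18.0000·sin(-1.2022)·0.2 = -8.2582
θ' = -1.2022 + (18.0000/3.0)·tan(-0.26)·0.2 = -1.5214
v' = 18.0000 + 3.6000·0.2 = 18.7200

(0.6971, -8.2582, -1.5214, 18.7200)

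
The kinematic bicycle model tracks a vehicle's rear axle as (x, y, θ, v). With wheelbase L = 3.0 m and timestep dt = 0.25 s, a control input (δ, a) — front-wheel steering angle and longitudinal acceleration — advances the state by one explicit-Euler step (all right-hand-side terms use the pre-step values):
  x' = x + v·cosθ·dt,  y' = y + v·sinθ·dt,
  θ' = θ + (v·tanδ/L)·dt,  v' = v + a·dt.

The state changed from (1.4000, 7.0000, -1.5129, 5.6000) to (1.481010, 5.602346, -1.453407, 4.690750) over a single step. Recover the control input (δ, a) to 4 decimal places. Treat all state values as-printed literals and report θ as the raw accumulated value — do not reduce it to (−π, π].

δ = 0.1268, a = -3.6370

a = (v'−v)/dt = (-0.909250)/0.25 = -3.6370
Δθ = θ'−θ = 0.059493;  (v·dt/L) = 5.6000·0.25/3.0 = 0.466667
tan δ = Δθ·L/(v·dt) = 0.127485  →  δ = 0.1268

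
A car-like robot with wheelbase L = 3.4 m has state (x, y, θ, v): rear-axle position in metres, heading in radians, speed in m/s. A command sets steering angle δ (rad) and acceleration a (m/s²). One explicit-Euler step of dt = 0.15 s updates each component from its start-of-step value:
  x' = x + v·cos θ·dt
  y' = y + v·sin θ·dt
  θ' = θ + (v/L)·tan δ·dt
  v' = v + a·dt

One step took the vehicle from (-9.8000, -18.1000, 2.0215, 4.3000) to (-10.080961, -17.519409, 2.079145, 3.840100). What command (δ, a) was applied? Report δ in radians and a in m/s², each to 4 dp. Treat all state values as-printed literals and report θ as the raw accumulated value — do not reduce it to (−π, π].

δ = 0.2950, a = -3.0660

a = (v'−v)/dt = (-0.459900)/0.15 = -3.0660
Δθ = θ'−θ = 0.057645;  (v·dt/L) = 4.3000·0.15/3.4 = 0.189706
tan δ = Δθ·L/(v·dt) = 0.303865  →  δ = 0.2950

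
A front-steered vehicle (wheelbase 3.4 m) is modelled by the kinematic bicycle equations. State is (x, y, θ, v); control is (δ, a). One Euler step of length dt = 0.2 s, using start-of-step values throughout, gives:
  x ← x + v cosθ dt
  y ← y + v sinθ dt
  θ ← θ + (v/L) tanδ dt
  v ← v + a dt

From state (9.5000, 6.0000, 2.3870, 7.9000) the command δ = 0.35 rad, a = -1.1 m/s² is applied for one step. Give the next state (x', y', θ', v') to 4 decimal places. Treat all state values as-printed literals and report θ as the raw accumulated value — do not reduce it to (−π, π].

(8.3489, 7.0823, 2.5566, 7.6800)

x' = 9.5000 + 7.9000·cos(2.3870)·0.2 = 8.3489
y' = 6.0000 + 7.9000·sin(2.3870)·0.2 = 7.0823
θ' = 2.3870 + (7.9000/3.4)·tan(0.35)·0.2 = 2.5566
v' = 7.9000 − 1.1000·0.2 = 7.6800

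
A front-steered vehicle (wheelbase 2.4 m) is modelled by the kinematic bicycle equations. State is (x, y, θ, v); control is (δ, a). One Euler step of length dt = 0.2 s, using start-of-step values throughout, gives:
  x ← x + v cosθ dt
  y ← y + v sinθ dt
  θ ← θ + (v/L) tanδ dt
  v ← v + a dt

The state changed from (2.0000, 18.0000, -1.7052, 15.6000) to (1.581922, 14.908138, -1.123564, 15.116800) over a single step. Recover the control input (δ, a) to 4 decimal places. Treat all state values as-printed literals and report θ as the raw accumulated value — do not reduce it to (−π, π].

a = (v'−v)/dt = (-0.483200)/0.2 = -2.4160
Δθ = θ'−θ = 0.581636;  (v·dt/L) = 15.6000·0.2/2.4 = 1.300000
tan δ = Δθ·L/(v·dt) = 0.447412  →  δ = 0.4207

δ = 0.4207, a = -2.4160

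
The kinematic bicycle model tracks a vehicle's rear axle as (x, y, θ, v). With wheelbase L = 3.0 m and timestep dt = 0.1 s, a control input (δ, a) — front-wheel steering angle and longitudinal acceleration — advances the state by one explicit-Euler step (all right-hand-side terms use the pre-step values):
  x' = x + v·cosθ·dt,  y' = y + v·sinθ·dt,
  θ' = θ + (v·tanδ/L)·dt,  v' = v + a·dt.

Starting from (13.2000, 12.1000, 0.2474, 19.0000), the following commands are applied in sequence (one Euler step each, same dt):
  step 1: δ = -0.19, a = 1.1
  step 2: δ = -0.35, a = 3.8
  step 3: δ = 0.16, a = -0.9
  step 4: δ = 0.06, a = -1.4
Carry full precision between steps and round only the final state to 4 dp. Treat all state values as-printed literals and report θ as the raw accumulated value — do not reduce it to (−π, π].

after step 1 (δ=-0.19, a=1.1): (15.042150, 12.565280, 0.125597, 19.110000)
after step 2 (δ=-0.35, a=3.8): (16.938097, 12.804666, -0.106926, 19.490000)
after step 3 (δ=0.16, a=-0.9): (18.875966, 12.596664, -0.002083, 19.400000)
after step 4 (δ=0.06, a=-1.4): (20.815961, 12.592624, 0.036764, 19.260000)

(20.8160, 12.5926, 0.0368, 19.2600)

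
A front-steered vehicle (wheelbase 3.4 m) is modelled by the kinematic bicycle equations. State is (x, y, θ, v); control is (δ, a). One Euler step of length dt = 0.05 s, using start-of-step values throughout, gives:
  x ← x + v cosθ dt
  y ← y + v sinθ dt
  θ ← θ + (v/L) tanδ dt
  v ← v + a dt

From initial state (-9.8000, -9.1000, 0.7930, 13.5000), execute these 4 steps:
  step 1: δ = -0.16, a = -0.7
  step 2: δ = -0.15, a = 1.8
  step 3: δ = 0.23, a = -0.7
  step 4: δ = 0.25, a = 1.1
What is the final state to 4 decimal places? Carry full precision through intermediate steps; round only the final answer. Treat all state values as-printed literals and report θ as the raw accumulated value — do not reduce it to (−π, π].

after step 1 (δ=-0.16, a=-0.7): (-9.326345, -8.619088, 0.760961, 13.465000)
after step 2 (δ=-0.15, a=1.8): (-8.838795, -8.154803, 0.731034, 13.555000)
after step 3 (δ=0.23, a=-0.7): (-8.334221, -7.702310, 0.777708, 13.520000)
after step 4 (δ=0.25, a=1.1): (-7.852555, -7.227996, 0.828476, 13.575000)

(-7.8526, -7.2280, 0.8285, 13.5750)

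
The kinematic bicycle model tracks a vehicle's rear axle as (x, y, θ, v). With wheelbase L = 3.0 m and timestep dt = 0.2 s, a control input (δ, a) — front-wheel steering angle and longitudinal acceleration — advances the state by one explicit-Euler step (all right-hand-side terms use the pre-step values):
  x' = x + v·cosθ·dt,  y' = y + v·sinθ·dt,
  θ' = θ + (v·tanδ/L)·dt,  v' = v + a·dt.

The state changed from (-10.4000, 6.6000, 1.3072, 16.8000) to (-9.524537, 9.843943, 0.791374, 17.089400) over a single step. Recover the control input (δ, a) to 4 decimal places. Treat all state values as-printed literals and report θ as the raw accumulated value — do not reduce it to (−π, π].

δ = -0.4316, a = 1.4470

a = (v'−v)/dt = (0.289400)/0.2 = 1.4470
Δθ = θ'−θ = -0.515826;  (v·dt/L) = 16.8000·0.2/3.0 = 1.120000
tan δ = Δθ·L/(v·dt) = -0.460559  →  δ = -0.4316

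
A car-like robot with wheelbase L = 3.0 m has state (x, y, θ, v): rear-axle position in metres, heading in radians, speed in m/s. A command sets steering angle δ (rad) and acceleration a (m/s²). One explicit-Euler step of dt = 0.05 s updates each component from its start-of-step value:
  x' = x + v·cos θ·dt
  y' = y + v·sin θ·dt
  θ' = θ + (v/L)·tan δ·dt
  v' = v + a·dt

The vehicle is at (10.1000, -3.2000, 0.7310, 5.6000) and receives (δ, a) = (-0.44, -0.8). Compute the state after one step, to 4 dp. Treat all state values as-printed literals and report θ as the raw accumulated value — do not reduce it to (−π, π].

x' = 10.1000 + 5.6000·cos(0.7310)·0.05 = 10.3085
y' = -3.2000 + 5.6000·sin(0.7310)·0.05 = -3.0131
θ' = 0.7310 + (5.6000/3.0)·tan(-0.44)·0.05 = 0.6871
v' = 5.6000 − 0.8000·0.05 = 5.5600

(10.3085, -3.0131, 0.6871, 5.5600)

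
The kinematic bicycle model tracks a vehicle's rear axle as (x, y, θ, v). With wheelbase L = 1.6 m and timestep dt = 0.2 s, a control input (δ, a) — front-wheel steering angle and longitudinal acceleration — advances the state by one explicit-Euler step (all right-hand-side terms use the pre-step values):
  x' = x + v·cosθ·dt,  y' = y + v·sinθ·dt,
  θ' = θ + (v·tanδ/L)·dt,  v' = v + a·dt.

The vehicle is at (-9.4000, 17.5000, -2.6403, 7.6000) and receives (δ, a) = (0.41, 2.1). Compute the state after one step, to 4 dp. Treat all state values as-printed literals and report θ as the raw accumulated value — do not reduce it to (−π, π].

(-10.7330, 16.7695, -2.2274, 8.0200)

x' = -9.4000 + 7.6000·cos(-2.6403)·0.2 = -10.7330
y' = 17.5000 + 7.6000·sin(-2.6403)·0.2 = 16.7695
θ' = -2.6403 + (7.6000/1.6)·tan(0.41)·0.2 = -2.2274
v' = 7.6000 + 2.1000·0.2 = 8.0200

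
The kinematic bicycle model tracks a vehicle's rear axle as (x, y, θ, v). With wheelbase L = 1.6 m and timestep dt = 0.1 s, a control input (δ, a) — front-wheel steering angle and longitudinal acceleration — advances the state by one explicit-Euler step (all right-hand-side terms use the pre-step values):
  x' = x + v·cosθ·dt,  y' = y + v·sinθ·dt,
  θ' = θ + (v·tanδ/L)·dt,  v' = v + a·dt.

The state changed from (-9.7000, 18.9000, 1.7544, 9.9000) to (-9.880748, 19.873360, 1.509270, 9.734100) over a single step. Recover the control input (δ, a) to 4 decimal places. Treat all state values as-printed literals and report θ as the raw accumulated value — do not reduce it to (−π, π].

a = (v'−v)/dt = (-0.165900)/0.1 = -1.6590
Δθ = θ'−θ = -0.245130;  (v·dt/L) = 9.9000·0.1/1.6 = 0.618750
tan δ = Δθ·L/(v·dt) = -0.396170  →  δ = -0.3772

δ = -0.3772, a = -1.6590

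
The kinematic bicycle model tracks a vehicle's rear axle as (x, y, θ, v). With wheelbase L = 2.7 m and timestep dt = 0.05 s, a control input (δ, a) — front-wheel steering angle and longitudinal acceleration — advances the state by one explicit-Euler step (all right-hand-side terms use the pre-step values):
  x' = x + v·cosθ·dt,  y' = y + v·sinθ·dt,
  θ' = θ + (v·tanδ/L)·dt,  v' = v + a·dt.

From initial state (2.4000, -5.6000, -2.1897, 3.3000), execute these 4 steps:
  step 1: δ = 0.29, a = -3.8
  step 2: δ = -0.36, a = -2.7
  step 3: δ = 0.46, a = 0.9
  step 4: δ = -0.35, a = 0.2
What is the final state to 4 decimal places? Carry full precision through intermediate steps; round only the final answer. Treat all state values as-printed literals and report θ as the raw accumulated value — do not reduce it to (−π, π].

(2.0450, -6.1086, -2.1863, 3.0300)

after step 1 (δ=0.29, a=-3.8): (2.304276, -5.734395, -2.171464, 3.110000)
after step 2 (δ=-0.36, a=-2.7): (2.216389, -5.862676, -2.193142, 2.975000)
after step 3 (δ=0.46, a=0.9): (2.129676, -5.983537, -2.165846, 3.020000)
after step 4 (δ=-0.35, a=0.2): (2.045033, -6.108584, -2.186261, 3.030000)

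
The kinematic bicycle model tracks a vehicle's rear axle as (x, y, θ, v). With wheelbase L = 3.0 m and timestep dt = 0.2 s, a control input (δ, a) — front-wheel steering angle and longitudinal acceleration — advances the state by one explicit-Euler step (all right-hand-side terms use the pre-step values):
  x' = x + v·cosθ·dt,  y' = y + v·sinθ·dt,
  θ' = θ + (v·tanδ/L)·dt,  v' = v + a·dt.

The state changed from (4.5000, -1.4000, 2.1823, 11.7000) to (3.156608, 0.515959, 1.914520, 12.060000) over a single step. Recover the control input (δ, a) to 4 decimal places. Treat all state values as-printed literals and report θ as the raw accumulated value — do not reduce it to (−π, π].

a = (v'−v)/dt = (0.360000)/0.2 = 1.8000
Δθ = θ'−θ = -0.267780;  (v·dt/L) = 11.7000·0.2/3.0 = 0.780000
tan δ = Δθ·L/(v·dt) = -0.343308  →  δ = -0.3307

δ = -0.3307, a = 1.8000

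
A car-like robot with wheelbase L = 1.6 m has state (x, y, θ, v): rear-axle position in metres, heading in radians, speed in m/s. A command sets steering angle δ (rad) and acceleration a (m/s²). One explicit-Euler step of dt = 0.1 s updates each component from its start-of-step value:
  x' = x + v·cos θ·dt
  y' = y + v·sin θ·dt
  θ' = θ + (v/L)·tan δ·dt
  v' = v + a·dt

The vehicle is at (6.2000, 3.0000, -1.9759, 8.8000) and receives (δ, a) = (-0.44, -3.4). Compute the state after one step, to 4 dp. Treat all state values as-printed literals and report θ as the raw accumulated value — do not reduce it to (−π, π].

x' = 6.2000 + 8.8000·cos(-1.9759)·0.1 = 5.8532
y' = 3.0000 + 8.8000·sin(-1.9759)·0.1 = 2.1912
θ' = -1.9759 + (8.8000/1.6)·tan(-0.44)·0.1 = -2.2348
v' = 8.8000 − 3.4000·0.1 = 8.4600

(5.8532, 2.1912, -2.2348, 8.4600)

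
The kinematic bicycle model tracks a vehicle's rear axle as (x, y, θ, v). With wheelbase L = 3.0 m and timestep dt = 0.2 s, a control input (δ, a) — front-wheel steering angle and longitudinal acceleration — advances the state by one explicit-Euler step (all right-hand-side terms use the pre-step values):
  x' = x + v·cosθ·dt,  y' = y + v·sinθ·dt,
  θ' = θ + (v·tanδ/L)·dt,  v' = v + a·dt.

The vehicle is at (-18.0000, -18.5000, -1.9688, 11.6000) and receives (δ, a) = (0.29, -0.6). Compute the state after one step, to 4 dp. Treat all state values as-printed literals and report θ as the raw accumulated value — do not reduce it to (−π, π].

x' = -18.0000 + 11.6000·cos(-1.9688)·0.2 = -18.8992
y' = -18.5000 + 11.6000·sin(-1.9688)·0.2 = -20.6387
θ' = -1.9688 + (11.6000/3.0)·tan(0.29)·0.2 = -1.7380
v' = 11.6000 − 0.6000·0.2 = 11.4800

(-18.8992, -20.6387, -1.7380, 11.4800)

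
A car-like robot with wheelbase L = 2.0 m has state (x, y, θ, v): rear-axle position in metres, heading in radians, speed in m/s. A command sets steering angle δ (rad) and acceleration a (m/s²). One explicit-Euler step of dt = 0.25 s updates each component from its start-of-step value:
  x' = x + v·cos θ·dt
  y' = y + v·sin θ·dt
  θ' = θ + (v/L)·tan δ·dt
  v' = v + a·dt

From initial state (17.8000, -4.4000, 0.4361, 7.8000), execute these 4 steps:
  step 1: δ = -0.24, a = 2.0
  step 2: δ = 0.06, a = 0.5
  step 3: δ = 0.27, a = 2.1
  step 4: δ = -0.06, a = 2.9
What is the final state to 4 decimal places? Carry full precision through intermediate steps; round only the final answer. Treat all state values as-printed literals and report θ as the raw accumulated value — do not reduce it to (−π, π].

(25.5437, -1.4561, 0.4841, 9.6750)

after step 1 (δ=-0.24, a=2.0): (19.567492, -3.576305, 0.197501, 8.300000)
after step 2 (δ=0.06, a=0.5): (21.602153, -3.169149, 0.259826, 8.425000)
after step 3 (δ=0.27, a=2.1): (23.637707, -2.628027, 0.551287, 8.950000)
after step 4 (δ=-0.06, a=2.9): (25.543724, -1.456061, 0.484081, 9.675000)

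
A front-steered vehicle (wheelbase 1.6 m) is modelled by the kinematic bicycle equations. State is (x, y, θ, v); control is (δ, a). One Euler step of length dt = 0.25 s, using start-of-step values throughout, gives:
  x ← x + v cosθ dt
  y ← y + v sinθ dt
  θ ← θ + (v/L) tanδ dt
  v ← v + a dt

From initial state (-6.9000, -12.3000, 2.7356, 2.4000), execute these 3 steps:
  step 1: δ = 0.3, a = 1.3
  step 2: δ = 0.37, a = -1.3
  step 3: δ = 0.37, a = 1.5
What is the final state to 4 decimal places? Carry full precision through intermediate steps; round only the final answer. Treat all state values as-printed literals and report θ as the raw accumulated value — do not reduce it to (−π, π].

after step 1 (δ=0.3, a=1.3): (-7.451226, -12.063041, 2.851601, 2.725000)
after step 2 (δ=0.37, a=-1.3): (-8.104032, -11.868242, 3.016746, 2.400000)
after step 3 (δ=0.37, a=1.5): (-8.699362, -11.793528, 3.162195, 2.775000)

(-8.6994, -11.7935, 3.1622, 2.7750)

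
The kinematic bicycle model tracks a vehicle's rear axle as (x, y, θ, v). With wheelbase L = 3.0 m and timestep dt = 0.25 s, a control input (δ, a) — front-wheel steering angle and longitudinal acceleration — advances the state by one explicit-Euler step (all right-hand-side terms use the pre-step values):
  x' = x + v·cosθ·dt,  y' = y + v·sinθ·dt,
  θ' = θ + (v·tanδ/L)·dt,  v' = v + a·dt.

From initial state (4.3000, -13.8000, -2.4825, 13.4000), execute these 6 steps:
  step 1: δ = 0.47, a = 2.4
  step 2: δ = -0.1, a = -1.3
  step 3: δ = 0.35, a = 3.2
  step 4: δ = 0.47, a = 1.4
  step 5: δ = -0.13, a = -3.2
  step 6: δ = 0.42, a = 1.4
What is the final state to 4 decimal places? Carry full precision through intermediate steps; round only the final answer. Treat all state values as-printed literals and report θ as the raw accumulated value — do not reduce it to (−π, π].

after step 1 (δ=0.47, a=2.4): (1.651663, -15.851539, -1.915271, 14.000000)
after step 2 (δ=-0.1, a=-1.3): (0.469704, -19.145924, -2.032329, 13.675000)
after step 3 (δ=0.35, a=3.2): (-1.052735, -22.206975, -1.616348, 14.475000)
after step 4 (δ=0.47, a=1.4): (-1.217519, -25.821971, -1.003614, 14.825000)
after step 5 (δ=-0.13, a=-3.2): (0.773692, -28.947890, -1.165129, 14.025000)
after step 6 (δ=0.42, a=1.4): (2.157369, -32.169571, -0.643198, 14.375000)

(2.1574, -32.1696, -0.6432, 14.3750)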